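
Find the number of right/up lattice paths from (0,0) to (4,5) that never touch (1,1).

Total paths to (4,5): C(9,5) = 126.
Paths through (1,1): C(2,1) x C(7,4) = 70.
Avoiding (1,1): 126 - 70.

Final answer: 56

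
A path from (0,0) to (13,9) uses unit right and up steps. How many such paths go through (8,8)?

Paths (0,0)->(8,8): C(16,8) = 12870.
Paths (8,8)->(13,9): C(6,1) = 6.
By multiplication principle: 12870 x 6.

Final answer: 77220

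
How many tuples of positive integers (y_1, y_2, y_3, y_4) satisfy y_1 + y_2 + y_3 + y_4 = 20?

Substitute y'_i = y_i - 1 (so y'_i >= 0). Then sum y'_i = 20 - 4 = 16.
Stars and bars: C(16+4-1, 4-1) = C(19,3).

Final answer: C(19,3) = 969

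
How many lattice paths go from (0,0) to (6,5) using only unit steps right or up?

Each path has 6 right steps and 5 up steps in some order (11 steps total).
Choose which 5 of the 11 steps are up: C(11,5).

Final answer: C(11,5) = 462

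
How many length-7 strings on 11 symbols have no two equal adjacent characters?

Let g(n) count such strings. g(1) = 11, and each valid string of length n-1 extends in 10 ways (any symbol but the last), so g(n) = 10 g(n-1).
Total: g(7) = 11 x 10^6.

Final answer: 11 x 10^{6} = 11000000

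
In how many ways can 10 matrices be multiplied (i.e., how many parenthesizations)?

This is a standard Catalan-number count: the answer is C_n. Here n = 10 - 1 = 9.
C_n = (2n)!/(n!(n+1)!), so C_{9} = 18!/(9! x 10!) = C(18,9)/10 = 48620/10.

Final answer: C_{9} = 4862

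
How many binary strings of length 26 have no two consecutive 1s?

A valid string ends in 0 (append to any length-(n-1) valid string) or in 01 (append to any length-(n-2) valid string), so a(n) = a(n-1) + a(n-2) with a(1)=2, a(2)=3.
Iterating the recurrence: a(1)=2, a(2)=3, a(3)=5, a(4)=8, a(5)=13, a(6)=21, a(7)=34, a(8)=55, a(9)=89, a(10)=144, a(11)=233, a(12)=377, a(13)=610, a(14)=987, a(15)=1597, a(16)=2584, a(17)=4181, a(18)=6765, a(19)=10946, a(20)=17711, a(21)=28657, a(22)=46368, a(23)=75025, a(24)=121393, a(25)=196418, a(26)=317811.

Final answer: 317811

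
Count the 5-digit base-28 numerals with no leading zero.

Leading digit: 27 options (nonzero). Other 4 digit(s): 28 options each.
Total: 27 x 28^4.

Final answer: 16595712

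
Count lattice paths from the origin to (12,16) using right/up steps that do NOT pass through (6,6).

Total paths to (12,16): C(28,16) = 30421755.
Paths through (6,6): C(12,6) x C(16,10) = 7399392.
Avoiding (6,6): 30421755 - 7399392.

Final answer: 23022363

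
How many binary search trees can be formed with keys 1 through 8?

The structures are counted by the Catalan number C_n. Here n = 8.
C_n = C(2n,n) - C(2n,n+1), so C_{8} = C(16,8) - C(16,9) = 12870 - 11440.

Final answer: C_{8} = 1430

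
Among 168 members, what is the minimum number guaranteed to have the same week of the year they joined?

There are 52 possible values for week of the year they joined. With 168 members and 52 categories, by pigeonhole: ceiling(168/52).

Final answer: 4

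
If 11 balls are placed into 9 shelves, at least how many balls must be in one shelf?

By the pigeonhole principle: ceiling(11/9).

Final answer: 2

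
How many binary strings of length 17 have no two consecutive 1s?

Classify by the final bit: ...0 gives a(n-1) strings, ...01 gives a(n-2) strings. Thus a(n) = a(n-1) + a(n-2) with a(1)=2, a(2)=3.
Computing successive values: a(1)=2, a(2)=3, a(3)=5, a(4)=8, a(5)=13, a(6)=21, a(7)=34, a(8)=55, a(9)=89, a(10)=144, a(11)=233, a(12)=377, a(13)=610, a(14)=987, a(15)=1597, a(16)=2584, a(17)=4181.

Final answer: 4181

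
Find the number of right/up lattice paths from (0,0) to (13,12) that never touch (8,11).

Total paths to (13,12): C(25,12) = 5200300.
Paths through (8,11): C(19,11) x C(6,1) = 453492.
Avoiding (8,11): 5200300 - 453492.

Final answer: 4746808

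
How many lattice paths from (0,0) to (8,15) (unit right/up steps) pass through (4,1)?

Paths (0,0)->(4,1): C(5,1) = 5.
Paths (4,1)->(8,15): C(18,14) = 3060.
By multiplication principle: 5 x 3060.

Final answer: 15300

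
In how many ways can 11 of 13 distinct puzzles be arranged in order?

P(13,11) = 13!/(13-11)! = 13!/2!.

Final answer: P(13,11) = 3113510400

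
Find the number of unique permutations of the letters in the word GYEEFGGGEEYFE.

Letters (E:5, F:2, G:4, Y:2). Total letters: 13.
Permutations = 13!/(5! x 4! x 2! x 2!).

Final answer: 540540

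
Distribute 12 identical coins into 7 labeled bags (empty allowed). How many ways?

Stars and bars: C(n+k-1, k-1) = C(18,6).

Final answer: C(18,6) = 18564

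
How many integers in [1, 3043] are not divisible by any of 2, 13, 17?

|div by 2|=1521, |div by 13|=234, |div by 17|=179.
|div by 2&13|=117, |div by 2&17|=89, |div by 13&17|=13, |div by all|=6.
By inclusion-exclusion, divisible by at least one: 1521+234+179-117-89-13+6 = 1721.
Not divisible by any: 3043 - 1721.

Final answer: 1322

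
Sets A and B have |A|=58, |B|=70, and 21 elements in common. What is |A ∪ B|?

|A union B| = |A| + |B| - |A intersect B| = 58 + 70 - 21.

Final answer: 107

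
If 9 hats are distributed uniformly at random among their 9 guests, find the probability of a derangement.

Use the recurrence D(n) = (n-1)(D(n-1) + D(n-2)) with D(0)=1, D(1)=0.
Building up: D(2)=1, D(3)=2, D(4)=9, D(5)=44, D(6)=265, D(7)=1854, D(8)=14833, D(9)=133496.
Total arrangements: 9! = 362880.
Probability = D(9)/9! = 16687/45360.

Final answer: D(9)/9! = 133496/362880 = 0.367879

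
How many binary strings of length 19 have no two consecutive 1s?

Classify by the final bit: ...0 gives a(n-1) strings, ...01 gives a(n-2) strings. Thus a(n) = a(n-1) + a(n-2) with a(1)=2, a(2)=3.
Building up term by term: a(1)=2, a(2)=3, a(3)=5, a(4)=8, a(5)=13, a(6)=21, a(7)=34, a(8)=55, a(9)=89, a(10)=144, a(11)=233, a(12)=377, a(13)=610, a(14)=987, a(15)=1597, a(16)=2584, a(17)=4181, a(18)=6765, a(19)=10946.

Final answer: 10946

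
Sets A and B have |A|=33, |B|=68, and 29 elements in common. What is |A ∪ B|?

|A union B| = |A| + |B| - |A intersect B| = 33 + 68 - 29.

Final answer: 72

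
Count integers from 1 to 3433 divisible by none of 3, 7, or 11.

|div by 3|=1144, |div by 7|=490, |div by 11|=312.
|div by 3&7|=163, |div by 3&11|=104, |div by 7&11|=44, |div by all|=14.
By inclusion-exclusion, divisible by at least one: 1144+490+312-163-104-44+14 = 1649.
Not divisible by any: 3433 - 1649.

Final answer: 1784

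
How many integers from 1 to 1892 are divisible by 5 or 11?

Multiples of 5: 378. Multiples of 11: 172. Of both (lcm=55): 34.
By inclusion-exclusion: 378 + 172 - 34.

Final answer: 516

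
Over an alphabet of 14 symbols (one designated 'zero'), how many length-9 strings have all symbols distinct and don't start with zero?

First digit: 13 (nonzero). Second: 13 (not first). Third: 12, etc.
Total: 13 x 13 x 12 x 11 x 10 x 9 x 8 x 7 x 6.

Final answer: 674593920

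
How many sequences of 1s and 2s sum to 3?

Let f(n) be the number of climbs. Removing the last move (1 or 2 steps) gives f(n) = f(n-1) + f(n-2); base cases f(1)=1, f(2)=2.
Building up term by term: f(1)=1, f(2)=2, f(3)=3.

Final answer: 3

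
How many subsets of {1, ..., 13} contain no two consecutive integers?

Let a(n) count such subsets of {1, ..., n}. Either n is excluded (a(n-1) ways) or n is included, forcing n-1 out (a(n-2) ways), so a(n) = a(n-1) + a(n-2) with a(1)=2, a(2)=3.
Iterating the recurrence: a(1)=2, a(2)=3, a(3)=5, a(4)=8, a(5)=13, a(6)=21, a(7)=34, a(8)=55, a(9)=89, a(10)=144, a(11)=233, a(12)=377, a(13)=610.

Final answer: 610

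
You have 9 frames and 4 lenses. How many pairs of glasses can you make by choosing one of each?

By the multiplication principle: 9 x 4.

Final answer: 36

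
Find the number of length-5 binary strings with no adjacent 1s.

Let a(n) count valid strings. If the last bit is 0 the prefix is any valid string of length n-1; if it is 1 the string must end in 01 with a valid prefix of length n-2. So a(n) = a(n-1) + a(n-2), a(1)=2, a(2)=3.
Iterating the recurrence: a(1)=2, a(2)=3, a(3)=5, a(4)=8, a(5)=13.

Final answer: 13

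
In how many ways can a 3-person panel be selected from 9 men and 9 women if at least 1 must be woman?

Sum over valid woman counts:
C(9,1)C(9,2) = 324
C(9,2)C(9,1) = 324
C(9,3)C(9,0) = 84
Total: 324 + 324 + 84.

Final answer: 732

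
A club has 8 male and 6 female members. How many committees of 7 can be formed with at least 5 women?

Sum over valid woman counts:
C(6,5)C(8,2) = 168
C(6,6)C(8,1) = 8
Total: 168 + 8.

Final answer: 176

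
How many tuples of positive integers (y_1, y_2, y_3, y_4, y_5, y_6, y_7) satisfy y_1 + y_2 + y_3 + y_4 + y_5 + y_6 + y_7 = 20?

Substitute y'_i = y_i - 1 (so y'_i >= 0). Then sum y'_i = 20 - 7 = 13.
Stars and bars: C(13+7-1, 7-1) = C(19,6).

Final answer: C(19,6) = 27132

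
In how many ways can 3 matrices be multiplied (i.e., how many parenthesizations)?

This is a standard Catalan-number count: the answer is C_n. Here n = 3 - 1 = 2.
C_n = (2n)!/(n!(n+1)!), so C_{2} = 4!/(2! x 3!) = C(4,2)/3 = 6/3.

Final answer: C_{2} = 2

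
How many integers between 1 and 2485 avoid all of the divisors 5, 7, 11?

|div by 5|=497, |div by 7|=355, |div by 11|=225.
|div by 5&7|=71, |div by 5&11|=45, |div by 7&11|=32, |div by all|=6.
By inclusion-exclusion, divisible by at least one: 497+355+225-71-45-32+6 = 935.
Not divisible by any: 2485 - 935.

Final answer: 1550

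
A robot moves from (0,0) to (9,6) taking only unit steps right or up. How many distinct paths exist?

Each path has 9 right steps and 6 up steps in some order (15 steps total).
Choose which 6 of the 15 steps are up: C(15,6).

Final answer: C(15,6) = 5005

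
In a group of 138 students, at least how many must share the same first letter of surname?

There are 26 possible values for first letter of surname. With 138 students and 26 categories, by pigeonhole: ceiling(138/26).

Final answer: 6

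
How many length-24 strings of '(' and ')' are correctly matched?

The structures are counted by the Catalan number C_n. Here n = 12 (pairs).
Using C_0 = 1 and C_(k+1) = C_k x 2(2k+1)/(k+2), build up term by term: C_1=1, C_2=2, C_3=5, C_4=14, C_5=42, C_6=132, C_7=429, C_8=1430, C_9=4862, C_10=16796, C_11=58786, C_12=208012.

Final answer: C_{12} = 208012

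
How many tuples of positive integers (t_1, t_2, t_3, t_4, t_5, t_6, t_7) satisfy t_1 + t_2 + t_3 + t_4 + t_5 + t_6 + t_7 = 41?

Substitute t'_i = t_i - 1 (so t'_i >= 0). Then sum t'_i = 41 - 7 = 34.
Stars and bars: C(34+7-1, 7-1) = C(40,6).

Final answer: C(40,6) = 3838380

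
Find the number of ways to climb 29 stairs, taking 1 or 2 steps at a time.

Let f(n) count the ways. The last step is size 1 or 2, so f(n) = f(n-1) + f(n-2) with f(1)=1, f(2)=2.
Building up term by term: f(1)=1, f(2)=2, f(3)=3, f(4)=5, f(5)=8, f(6)=13, f(7)=21, f(8)=34, f(9)=55, f(10)=89, f(11)=144, f(12)=233, f(13)=377, f(14)=610, f(15)=987, f(16)=1597, f(17)=2584, f(18)=4181, f(19)=6765, f(20)=10946, f(21)=17711, f(22)=28657, f(23)=46368, f(24)=75025, f(25)=121393, f(26)=196418, f(27)=317811, f(28)=514229, f(29)=832040.

Final answer: 832040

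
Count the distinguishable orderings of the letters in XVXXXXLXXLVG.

Letters (G:1, L:2, V:2, X:7). Total letters: 12.
Permutations = 12!/(7! x 2! x 2!).

Final answer: 23760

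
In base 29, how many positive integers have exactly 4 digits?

In base 29, the leading digit has 28 choices (1..28); each of the remaining 3 digits has 29 choices.
Total: 28 x 29^3.

Final answer: 682892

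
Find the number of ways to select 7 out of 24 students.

C(24,7) = 24!/(7! x 17!).

Final answer: \binom{24}{7} = 346104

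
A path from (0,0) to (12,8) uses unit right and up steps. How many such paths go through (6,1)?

Paths (0,0)->(6,1): C(7,1) = 7.
Paths (6,1)->(12,8): C(13,7) = 1716.
By multiplication principle: 7 x 1716.

Final answer: 12012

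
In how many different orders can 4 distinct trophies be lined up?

The number of ways to arrange 4 distinct objects is 4!.

Final answer: 4! = 24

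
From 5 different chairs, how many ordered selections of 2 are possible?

P(5,2) = 5!/(5-2)! = 5!/3!.

Final answer: P(5,2) = 20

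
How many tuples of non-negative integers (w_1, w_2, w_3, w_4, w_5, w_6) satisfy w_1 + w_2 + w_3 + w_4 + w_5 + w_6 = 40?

Stars and bars with 40 stars and 5 bars:
C(40+6-1, 6-1) = C(45,5).

Final answer: C(45,5) = 1221759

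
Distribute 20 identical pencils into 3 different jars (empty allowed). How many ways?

Stars and bars: C(n+k-1, k-1) = C(22,2).

Final answer: C(22,2) = 231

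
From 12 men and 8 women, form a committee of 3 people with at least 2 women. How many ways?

Sum over valid woman counts:
C(8,2)C(12,1) = 336
C(8,3)C(12,0) = 56
Total: 336 + 56.

Final answer: 392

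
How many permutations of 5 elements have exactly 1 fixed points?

Choose which 1 elements are fixed: C(5,1) = 5.
Derange the remaining 4 using D(j) = (j-1)(D(j-1) + D(j-2)), D(0)=1, D(1)=0: D(2)=1, D(3)=2, D(4)=9.
Total: 5 x 9.

Final answer: C(5,1) D(4) = 45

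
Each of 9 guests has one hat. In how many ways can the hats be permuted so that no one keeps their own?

D(n) = (n-1)(D(n-1) + D(n-2)), D(0)=1, D(1)=0.
D(2) = 1 x (0 + 1) = 1
D(3) = 2 x (1 + 0) = 2
D(4) = 3 x (2 + 1) = 9
D(5) = 4 x (9 + 2) = 44
D(6) = 5 x (44 + 9) = 265
D(7) = 6 x (265 + 44) = 1854
D(8) = 7 x (1854 + 265) = 14833
D(9) = 8 x (D(8) + D(7)) = 8 x (14833 + 1854)

Final answer: D(9) = 133496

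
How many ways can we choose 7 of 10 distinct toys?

C(10,7) = 10!/(7! x (10-7)!).

Final answer: C(10,7) = 120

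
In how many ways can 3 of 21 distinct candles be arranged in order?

P(21,3) = 21!/(21-3)! = 21!/18!.

Final answer: P(21,3) = 7980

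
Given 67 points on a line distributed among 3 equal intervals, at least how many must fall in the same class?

By pigeonhole with 67 objects and 3 categories: ceiling(67/3).

Final answer: 23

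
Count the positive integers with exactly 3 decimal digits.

The leading digit cannot be 0 (9 options); the other 2 digits can be anything (10 options each).
Total: 9 x 10^2.

Final answer: 900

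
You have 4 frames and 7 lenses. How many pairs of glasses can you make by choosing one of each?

By the multiplication principle: 4 x 7.

Final answer: 28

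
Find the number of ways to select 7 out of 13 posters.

C(13,7) = 13!/(7! x 6!).

Final answer: \binom{13}{7} = 1716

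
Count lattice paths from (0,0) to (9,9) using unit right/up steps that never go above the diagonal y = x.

Total monotonic paths to (9,9): C(18,9) = 48620.
A path is bad iff it touches y = x + 1; reflecting its initial segment maps bad paths bijectively onto all paths to (8,10), of which there are C(18,10) = 43758.
Valid Dyck paths: 48620 - 43758.
(Equivalently, C_{9} = C(18,9)/10 = 48620/10.)

Final answer: C_{9} = 4862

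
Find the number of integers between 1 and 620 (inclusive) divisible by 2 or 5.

Multiples of 2: 310. Multiples of 5: 124. Of both (lcm=10): 62.
By inclusion-exclusion: 310 + 124 - 62.

Final answer: 372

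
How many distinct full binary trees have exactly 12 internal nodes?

The structures are counted by the Catalan number C_n. Here n = 12.
Using C_0 = 1 and C_(k+1) = C_k x 2(2k+1)/(k+2), build up term by term: C_1=1, C_2=2, C_3=5, C_4=14, C_5=42, C_6=132, C_7=429, C_8=1430, C_9=4862, C_10=16796, C_11=58786, C_12=208012.

Final answer: C_{12} = 208012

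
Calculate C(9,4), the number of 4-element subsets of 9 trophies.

C(9,4) = 9!/(4! x (9-4)!).

Final answer: C(9,4) = 126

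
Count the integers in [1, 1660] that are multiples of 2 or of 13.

Multiples of 2: 830. Multiples of 13: 127. Of both (lcm=26): 63.
By inclusion-exclusion: 830 + 127 - 63.

Final answer: 894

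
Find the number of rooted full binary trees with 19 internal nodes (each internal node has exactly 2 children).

This is counted by the nth Catalan number C_n. Here n = 19.
Using C_0 = 1 and C_(k+1) = C_k x 2(2k+1)/(k+2), build up term by term: C_1=1, C_2=2, C_3=5, C_4=14, C_5=42, C_6=132, C_7=429, C_8=1430, C_9=4862, C_10=16796, C_11=58786, C_12=208012, C_13=742900, C_14=2674440, C_15=9694845, C_16=35357670, C_17=129644790, C_18=477638700, C_19=1767263190.

Final answer: C_{19} = 1767263190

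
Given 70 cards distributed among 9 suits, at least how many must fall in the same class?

By pigeonhole with 70 objects and 9 categories: ceiling(70/9).

Final answer: 8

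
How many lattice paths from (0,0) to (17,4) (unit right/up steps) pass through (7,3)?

Paths (0,0)->(7,3): C(10,3) = 120.
Paths (7,3)->(17,4): C(11,1) = 11.
By multiplication principle: 120 x 11.

Final answer: 1320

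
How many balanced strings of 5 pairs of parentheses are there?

This is counted by the nth Catalan number C_n. Here n = 5 (pairs).
C_n = C(2n,n) - C(2n,n+1), so C_{5} = C(10,5) - C(10,6) = 252 - 210.

Final answer: C_{5} = 42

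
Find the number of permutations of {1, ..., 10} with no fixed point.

D(n) = (n-1)(D(n-1) + D(n-2)), D(0)=1, D(1)=0.
D(2) = 1 x (0 + 1) = 1
D(3) = 2 x (1 + 0) = 2
D(4) = 3 x (2 + 1) = 9
D(5) = 4 x (9 + 2) = 44
D(6) = 5 x (44 + 9) = 265
D(7) = 6 x (265 + 44) = 1854
D(8) = 7 x (1854 + 265) = 14833
D(9) = 8 x (14833 + 1854) = 133496
D(10) = 9 x (D(9) + D(8)) = 9 x (133496 + 14833)

Final answer: D(10) = 1334961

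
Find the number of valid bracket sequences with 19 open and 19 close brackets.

This is a standard Catalan-number count: the answer is C_n. Here n = 19 (pairs).
C_n = C(2n,n) - C(2n,n+1), so C_{19} = C(38,19) - C(38,20) = 35345263800 - 33578000610.

Final answer: C_{19} = 1767263190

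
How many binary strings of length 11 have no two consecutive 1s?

Let a(n) count valid strings. If the last bit is 0 the prefix is any valid string of length n-1; if it is 1 the string must end in 01 with a valid prefix of length n-2. So a(n) = a(n-1) + a(n-2), a(1)=2, a(2)=3.
Iterating the recurrence: a(1)=2, a(2)=3, a(3)=5, a(4)=8, a(5)=13, a(6)=21, a(7)=34, a(8)=55, a(9)=89, a(10)=144, a(11)=233.

Final answer: 233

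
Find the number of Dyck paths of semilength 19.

Total monotonic paths to (19,19): C(38,19) = 35345263800.
Paths that cross above y=x (reflection bijection): C(38,20) = 33578000610.
Valid Dyck paths: 35345263800 - 33578000610.
(Check: C(38,19) - C(38,20) = C(38,19)/20, the Catalan number C_{19}.)

Final answer: C_{19} = 1767263190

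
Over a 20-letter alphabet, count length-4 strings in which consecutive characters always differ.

First character: 20 choices. Each subsequent: 19 choices (must differ from the previous one).
Total: 20 x 19^3.

Final answer: 20 x 19^{3} = 137180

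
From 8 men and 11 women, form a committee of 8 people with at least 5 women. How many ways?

Sum over valid woman counts:
C(11,5)C(8,3) = 25872
C(11,6)C(8,2) = 12936
C(11,7)C(8,1) = 2640
C(11,8)C(8,0) = 165
Total: 25872 + 12936 + 2640 + 165.

Final answer: 41613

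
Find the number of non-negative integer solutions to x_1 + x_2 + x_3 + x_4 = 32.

Stars and bars with 32 stars and 3 bars:
C(32+4-1, 4-1) = C(35,3).

Final answer: C(35,3) = 6545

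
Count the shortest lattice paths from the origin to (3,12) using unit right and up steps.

Each path has 3 right steps and 12 up steps in some order (15 steps total).
Choose which 12 of the 15 steps are up: C(15,12).

Final answer: C(15,12) = 455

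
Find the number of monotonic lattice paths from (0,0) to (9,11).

Each path has 9 right steps and 11 up steps in some order (20 steps total).
Choose which 11 of the 20 steps are up: C(20,11).

Final answer: C(20,11) = 167960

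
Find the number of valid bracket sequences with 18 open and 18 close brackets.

The structures are counted by the Catalan number C_n. Here n = 18 (pairs).
C_n = (2n)!/(n!(n+1)!), so C_{18} = 36!/(18! x 19!) = C(36,18)/19 = 9075135300/19.

Final answer: C_{18} = 477638700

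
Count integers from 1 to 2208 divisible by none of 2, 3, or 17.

|div by 2|=1104, |div by 3|=736, |div by 17|=129.
|div by 2&3|=368, |div by 2&17|=64, |div by 3&17|=43, |div by all|=21.
By inclusion-exclusion, divisible by at least one: 1104+736+129-368-64-43+21 = 1515.
Not divisible by any: 2208 - 1515.

Final answer: 693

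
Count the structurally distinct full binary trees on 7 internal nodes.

This is counted by the nth Catalan number C_n. Here n = 7.
Using C_0 = 1 and C_(k+1) = C_k x 2(2k+1)/(k+2), build up term by term: C_1=1, C_2=2, C_3=5, C_4=14, C_5=42, C_6=132, C_7=429.

Final answer: C_{7} = 429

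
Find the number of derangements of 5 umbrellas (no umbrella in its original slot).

Use the recurrence D(n) = (n-1)(D(n-1) + D(n-2)) with D(0)=1, D(1)=0.
D(2) = 1 x (0 + 1) = 1
D(3) = 2 x (1 + 0) = 2
D(4) = 3 x (2 + 1) = 9
D(5) = 4 x (D(4) + D(3)) = 4 x (9 + 2)

Final answer: D(5) = 44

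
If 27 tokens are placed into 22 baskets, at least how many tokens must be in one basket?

By the pigeonhole principle: ceiling(27/22).

Final answer: 2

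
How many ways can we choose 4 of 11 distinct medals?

C(11,4) = 11!/(4! x 7!).

Final answer: \binom{11}{4} = 330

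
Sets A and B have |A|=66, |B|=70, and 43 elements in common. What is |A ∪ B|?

|A union B| = |A| + |B| - |A intersect B| = 66 + 70 - 43.

Final answer: 93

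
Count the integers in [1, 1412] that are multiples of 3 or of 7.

Multiples of 3: 470. Multiples of 7: 201. Of both (lcm=21): 67.
By inclusion-exclusion: 470 + 201 - 67.

Final answer: 604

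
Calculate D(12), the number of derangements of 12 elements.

Derangements satisfy D(n) = (n-1)(D(n-1) + D(n-2)), starting from D(0)=1, D(1)=0.
Building up: D(2)=1, D(3)=2, D(4)=9, D(5)=44, D(6)=265, D(7)=1854, D(8)=14833, D(9)=133496, D(10)=1334961, D(11)=14684570.
D(12) = 11 x (D(11) + D(10)) = 11 x (14684570 + 1334961).

Final answer: D(12) = 176214841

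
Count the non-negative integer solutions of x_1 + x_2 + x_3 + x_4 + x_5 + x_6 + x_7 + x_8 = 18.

Stars and bars with 18 stars and 7 bars:
C(18+8-1, 8-1) = C(25,7).

Final answer: C(25,7) = 480700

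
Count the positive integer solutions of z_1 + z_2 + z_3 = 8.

Substitute z'_i = z_i - 1 (so z'_i >= 0). Then sum z'_i = 8 - 3 = 5.
Stars and bars: C(5+3-1, 3-1) = C(7,2).

Final answer: C(7,2) = 21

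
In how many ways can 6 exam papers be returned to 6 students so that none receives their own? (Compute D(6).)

Use the recurrence D(n) = (n-1)(D(n-1) + D(n-2)) with D(0)=1, D(1)=0.
D(2) = 1 x (0 + 1) = 1
D(3) = 2 x (1 + 0) = 2
D(4) = 3 x (2 + 1) = 9
D(5) = 4 x (9 + 2) = 44
D(6) = 5 x (D(5) + D(4)) = 5 x (44 + 9)

Final answer: D(6) = 265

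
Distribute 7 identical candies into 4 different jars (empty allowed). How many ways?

Stars and bars: C(n+k-1, k-1) = C(10,3).

Final answer: C(10,3) = 120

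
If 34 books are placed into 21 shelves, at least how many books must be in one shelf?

By the pigeonhole principle: ceiling(34/21).

Final answer: 2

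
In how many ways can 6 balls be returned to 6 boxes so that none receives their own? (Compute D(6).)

Use the recurrence D(n) = (n-1)(D(n-1) + D(n-2)) with D(0)=1, D(1)=0.
D(2) = 1 x (0 + 1) = 1
D(3) = 2 x (1 + 0) = 2
D(4) = 3 x (2 + 1) = 9
D(5) = 4 x (9 + 2) = 44
D(6) = 5 x (D(5) + D(4)) = 5 x (44 + 9)

Final answer: D(6) = 265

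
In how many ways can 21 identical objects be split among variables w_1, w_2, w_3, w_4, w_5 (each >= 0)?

Stars and bars with 21 stars and 4 bars:
C(21+5-1, 5-1) = C(25,4).

Final answer: C(25,4) = 12650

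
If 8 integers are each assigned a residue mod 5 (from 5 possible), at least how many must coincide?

There are 5 possible values for residue mod 5. With 8 integers and 5 categories, by pigeonhole: ceiling(8/5).

Final answer: 2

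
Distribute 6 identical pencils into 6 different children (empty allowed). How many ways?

Stars and bars: C(n+k-1, k-1) = C(11,5).

Final answer: C(11,5) = 462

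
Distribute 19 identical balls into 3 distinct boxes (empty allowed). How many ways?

Stars and bars: C(n+k-1, k-1) = C(21,2).

Final answer: C(21,2) = 210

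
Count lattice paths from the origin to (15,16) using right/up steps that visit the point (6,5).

Paths (0,0)->(6,5): C(11,5) = 462.
Paths (6,5)->(15,16): C(20,11) = 167960.
By multiplication principle: 462 x 167960.

Final answer: 77597520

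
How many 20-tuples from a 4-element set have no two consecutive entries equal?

First character: 4 choices. Each subsequent: 3 choices (must differ from the previous one).
Total: 4 x 3^19.

Final answer: 4 x 3^{19} = 4649045868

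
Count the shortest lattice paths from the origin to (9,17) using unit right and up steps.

Each path has 9 right steps and 17 up steps in some order (26 steps total).
Choose which 17 of the 26 steps are up: C(26,17).

Final answer: C(26,17) = 3124550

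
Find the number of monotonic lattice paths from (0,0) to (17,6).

Each path has 17 right steps and 6 up steps in some order (23 steps total).
Choose which 6 of the 23 steps are up: C(23,6).

Final answer: C(23,6) = 100947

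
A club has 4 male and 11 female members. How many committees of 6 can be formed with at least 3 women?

Sum over valid woman counts:
C(11,3)C(4,3) = 660
C(11,4)C(4,2) = 1980
C(11,5)C(4,1) = 1848
C(11,6)C(4,0) = 462
Total: 660 + 1980 + 1848 + 462.

Final answer: 4950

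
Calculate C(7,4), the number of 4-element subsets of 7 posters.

C(7,4) = 7!/(4! x (7-4)!).

Final answer: C(7,4) = 35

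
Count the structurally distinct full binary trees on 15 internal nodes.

This is counted by the nth Catalan number C_n. Here n = 15.
C_n = C(2n,n) - C(2n,n+1), so C_{15} = C(30,15) - C(30,16) = 155117520 - 145422675.

Final answer: C_{15} = 9694845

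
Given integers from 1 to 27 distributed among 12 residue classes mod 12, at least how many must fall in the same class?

By pigeonhole with 27 objects and 12 categories: ceiling(27/12).

Final answer: 3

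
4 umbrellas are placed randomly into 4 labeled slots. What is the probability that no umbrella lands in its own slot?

Derangements satisfy D(n) = (n-1)(D(n-1) + D(n-2)), starting from D(0)=1, D(1)=0.
Building up: D(2)=1, D(3)=2, D(4)=9.
Total arrangements: 4! = 24.
Probability = D(4)/4! = 3/8.

Final answer: D(4)/4! = 9/24 = 0.375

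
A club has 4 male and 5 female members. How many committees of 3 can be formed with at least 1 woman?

Sum over valid woman counts:
C(5,1)C(4,2) = 30
C(5,2)C(4,1) = 40
C(5,3)C(4,0) = 10
Total: 30 + 40 + 10.

Final answer: 80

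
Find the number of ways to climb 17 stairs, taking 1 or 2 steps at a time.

Condition on the final move: it is a 1-step (f(n-1) ways to get there) or a 2-step (f(n-2) ways), so f(n) = f(n-1) + f(n-2), with f(1)=1, f(2)=2.
Building up term by term: f(1)=1, f(2)=2, f(3)=3, f(4)=5, f(5)=8, f(6)=13, f(7)=21, f(8)=34, f(9)=55, f(10)=89, f(11)=144, f(12)=233, f(13)=377, f(14)=610, f(15)=987, f(16)=1597, f(17)=2584.

Final answer: 2584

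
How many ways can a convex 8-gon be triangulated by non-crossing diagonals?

The structures are counted by the Catalan number C_n. Here n = 8 - 2 = 6.
C_n = C(2n,n)/(n+1), so C_{6} = C(12,6)/7 = 924/7.

Final answer: C_{6} = 132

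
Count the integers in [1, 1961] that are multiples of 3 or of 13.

Multiples of 3: 653. Multiples of 13: 150. Of both (lcm=39): 50.
By inclusion-exclusion: 653 + 150 - 50.

Final answer: 753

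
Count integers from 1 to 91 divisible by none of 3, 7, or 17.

|div by 3|=30, |div by 7|=13, |div by 17|=5.
|div by 3&7|=4, |div by 3&17|=1, |div by 7&17|=0, |div by all|=0.
By inclusion-exclusion, divisible by at least one: 30+13+5-4-1-0+0 = 43.
Not divisible by any: 91 - 43.

Final answer: 48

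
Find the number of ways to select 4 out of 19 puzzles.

C(19,4) = 19!/(4! x (19-4)!).

Final answer: C(19,4) = 3876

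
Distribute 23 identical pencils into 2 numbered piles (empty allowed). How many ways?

Stars and bars: C(n+k-1, k-1) = C(24,1).

Final answer: C(24,1) = 24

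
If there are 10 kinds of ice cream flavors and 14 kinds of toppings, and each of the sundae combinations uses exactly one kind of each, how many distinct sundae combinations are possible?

By the multiplication principle: 10 x 14.

Final answer: 140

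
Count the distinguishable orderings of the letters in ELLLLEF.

Letters (E:2, F:1, L:4). Total letters: 7.
Permutations = 7!/(4! x 2!).

Final answer: 105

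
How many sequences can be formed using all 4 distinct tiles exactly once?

The number of ways to arrange 4 distinct objects is 4!.

Final answer: 4! = 24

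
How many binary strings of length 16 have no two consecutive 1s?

Classify by the final bit: ...0 gives a(n-1) strings, ...01 gives a(n-2) strings. Thus a(n) = a(n-1) + a(n-2) with a(1)=2, a(2)=3.
Computing successive values: a(1)=2, a(2)=3, a(3)=5, a(4)=8, a(5)=13, a(6)=21, a(7)=34, a(8)=55, a(9)=89, a(10)=144, a(11)=233, a(12)=377, a(13)=610, a(14)=987, a(15)=1597, a(16)=2584.

Final answer: 2584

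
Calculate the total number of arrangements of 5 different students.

The number of ways to arrange 5 distinct objects is 5!.

Final answer: 5! = 120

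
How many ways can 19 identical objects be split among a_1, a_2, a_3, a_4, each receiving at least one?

Substitute a'_i = a_i - 1 (so a'_i >= 0). Then sum a'_i = 19 - 4 = 15.
Stars and bars: C(15+4-1, 4-1) = C(18,3).

Final answer: C(18,3) = 816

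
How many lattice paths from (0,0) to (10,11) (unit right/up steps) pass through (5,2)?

Paths (0,0)->(5,2): C(7,2) = 21.
Paths (5,2)->(10,11): C(14,9) = 2002.
By multiplication principle: 21 x 2002.

Final answer: 42042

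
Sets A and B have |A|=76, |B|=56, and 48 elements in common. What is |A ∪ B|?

|A union B| = |A| + |B| - |A intersect B| = 76 + 56 - 48.

Final answer: 84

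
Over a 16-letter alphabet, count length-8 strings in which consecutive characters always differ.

First character: 16 choices. Each subsequent: 15 choices (must differ from the previous one).
Total: 16 x 15^7.

Final answer: 16 x 15^{7} = 2733750000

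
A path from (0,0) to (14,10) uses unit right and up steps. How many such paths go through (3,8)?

Paths (0,0)->(3,8): C(11,8) = 165.
Paths (3,8)->(14,10): C(13,2) = 78.
By multiplication principle: 165 x 78.

Final answer: 12870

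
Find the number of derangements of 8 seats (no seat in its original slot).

Derangements satisfy D(n) = (n-1)(D(n-1) + D(n-2)), starting from D(0)=1, D(1)=0.
D(2) = 1 x (0 + 1) = 1
D(3) = 2 x (1 + 0) = 2
D(4) = 3 x (2 + 1) = 9
D(5) = 4 x (9 + 2) = 44
D(6) = 5 x (44 + 9) = 265
D(7) = 6 x (265 + 44) = 1854
D(8) = 7 x (D(7) + D(6)) = 7 x (1854 + 265)

Final answer: D(8) = 14833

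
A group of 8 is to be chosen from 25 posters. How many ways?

C(25,8) = 25!/(8! x 17!).

Final answer: \binom{25}{8} = 1081575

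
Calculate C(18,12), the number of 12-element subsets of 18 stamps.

C(18,12) = 18!/(12! x 6!).

Final answer: \binom{18}{12} = 18564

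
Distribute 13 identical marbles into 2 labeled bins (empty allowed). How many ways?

Stars and bars: C(n+k-1, k-1) = C(14,1).

Final answer: C(14,1) = 14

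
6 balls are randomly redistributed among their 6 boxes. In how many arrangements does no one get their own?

D(n) = (n-1)(D(n-1) + D(n-2)), D(0)=1, D(1)=0.
D(2) = 1 x (0 + 1) = 1
D(3) = 2 x (1 + 0) = 2
D(4) = 3 x (2 + 1) = 9
D(5) = 4 x (9 + 2) = 44
D(6) = 5 x (D(5) + D(4)) = 5 x (44 + 9)

Final answer: D(6) = 265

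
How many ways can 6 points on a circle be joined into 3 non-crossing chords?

This is a standard Catalan-number count: the answer is C_n. Here n = 6/2 = 3.
C_n = C(2n,n)/(n+1), so C_{3} = C(6,3)/4 = 20/4.

Final answer: C_{3} = 5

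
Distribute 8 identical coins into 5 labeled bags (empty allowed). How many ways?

Stars and bars: C(n+k-1, k-1) = C(12,4).

Final answer: C(12,4) = 495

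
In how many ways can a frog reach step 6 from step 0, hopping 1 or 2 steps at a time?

Let f(n) count the ways. The last step is size 1 or 2, so f(n) = f(n-1) + f(n-2) with f(1)=1, f(2)=2.
Building up term by term: f(1)=1, f(2)=2, f(3)=3, f(4)=5, f(5)=8, f(6)=13.

Final answer: 13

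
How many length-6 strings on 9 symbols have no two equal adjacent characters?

Let g(n) count such strings. g(1) = 9, and each valid string of length n-1 extends in 8 ways (any symbol but the last), so g(n) = 8 g(n-1).
Total: g(6) = 9 x 8^5.

Final answer: 9 x 8^{5} = 294912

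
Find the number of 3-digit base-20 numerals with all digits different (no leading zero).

The leading digit has 19 choices (anything but zero); the next has 19 (anything but the first), then 18, and so on, one fewer each time.
Total: 19 x 19 x 18.

Final answer: 6498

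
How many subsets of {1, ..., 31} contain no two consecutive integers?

Let a(n) count such subsets of {1, ..., n}. Either n is excluded (a(n-1) ways) or n is included, forcing n-1 out (a(n-2) ways), so a(n) = a(n-1) + a(n-2) with a(1)=2, a(2)=3.
Computing successive values: a(1)=2, a(2)=3, a(3)=5, a(4)=8, a(5)=13, a(6)=21, a(7)=34, a(8)=55, a(9)=89, a(10)=144, a(11)=233, a(12)=377, a(13)=610, a(14)=987, a(15)=1597, a(16)=2584, a(17)=4181, a(18)=6765, a(19)=10946, a(20)=17711, a(21)=28657, a(22)=46368, a(23)=75025, a(24)=121393, a(25)=196418, a(26)=317811, a(27)=514229, a(28)=832040, a(29)=1346269, a(30)=2178309, a(31)=3524578.

Final answer: 3524578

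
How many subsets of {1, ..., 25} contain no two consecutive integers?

Condition on whether n belongs to the subset: if not, any valid subset of {1, ..., n-1} works (a(n-1)); if so, n-1 is excluded and the rest is a valid subset of {1, ..., n-2} (a(n-2)). Hence a(n) = a(n-1) + a(n-2), a(1)=2, a(2)=3.
Building up term by term: a(1)=2, a(2)=3, a(3)=5, a(4)=8, a(5)=13, a(6)=21, a(7)=34, a(8)=55, a(9)=89, a(10)=144, a(11)=233, a(12)=377, a(13)=610, a(14)=987, a(15)=1597, a(16)=2584, a(17)=4181, a(18)=6765, a(19)=10946, a(20)=17711, a(21)=28657, a(22)=46368, a(23)=75025, a(24)=121393, a(25)=196418.

Final answer: 196418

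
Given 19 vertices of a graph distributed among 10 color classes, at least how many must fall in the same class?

By pigeonhole with 19 objects and 10 categories: ceiling(19/10).

Final answer: 2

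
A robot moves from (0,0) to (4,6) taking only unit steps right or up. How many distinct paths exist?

Each path has 4 right steps and 6 up steps in some order (10 steps total).
Choose which 6 of the 10 steps are up: C(10,6).

Final answer: C(10,6) = 210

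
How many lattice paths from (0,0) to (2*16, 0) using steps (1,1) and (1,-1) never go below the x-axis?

Total monotonic paths to (16,16): C(32,16) = 601080390.
Paths that cross above y=x (reflection bijection): C(32,17) = 565722720.
Valid Dyck paths: 601080390 - 565722720.
(This is the Catalan number C_{16}.)

Final answer: C_{16} = 35357670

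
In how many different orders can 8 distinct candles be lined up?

The number of ways to arrange 8 distinct objects is 8!.

Final answer: 8! = 40320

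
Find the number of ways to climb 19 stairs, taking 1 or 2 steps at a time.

Let f(n) be the number of climbs. Removing the last move (1 or 2 steps) gives f(n) = f(n-1) + f(n-2); base cases f(1)=1, f(2)=2.
Iterating the recurrence: f(1)=1, f(2)=2, f(3)=3, f(4)=5, f(5)=8, f(6)=13, f(7)=21, f(8)=34, f(9)=55, f(10)=89, f(11)=144, f(12)=233, f(13)=377, f(14)=610, f(15)=987, f(16)=1597, f(17)=2584, f(18)=4181, f(19)=6765.

Final answer: 6765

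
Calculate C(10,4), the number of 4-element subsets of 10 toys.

C(10,4) = 10!/(4! x 6!).

Final answer: \binom{10}{4} = 210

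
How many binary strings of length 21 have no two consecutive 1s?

A valid string ends in 0 (append to any length-(n-1) valid string) or in 01 (append to any length-(n-2) valid string), so a(n) = a(n-1) + a(n-2) with a(1)=2, a(2)=3.
Computing successive values: a(1)=2, a(2)=3, a(3)=5, a(4)=8, a(5)=13, a(6)=21, a(7)=34, a(8)=55, a(9)=89, a(10)=144, a(11)=233, a(12)=377, a(13)=610, a(14)=987, a(15)=1597, a(16)=2584, a(17)=4181, a(18)=6765, a(19)=10946, a(20)=17711, a(21)=28657.

Final answer: 28657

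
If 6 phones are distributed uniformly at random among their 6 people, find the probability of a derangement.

D(n) = (n-1)(D(n-1) + D(n-2)), D(0)=1, D(1)=0.
Building up: D(2)=1, D(3)=2, D(4)=9, D(5)=44, D(6)=265.
Total arrangements: 6! = 720.
Probability = D(6)/6! = 53/144.

Final answer: D(6)/6! = 265/720 = 0.368056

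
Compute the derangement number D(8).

D(n) = (n-1)(D(n-1) + D(n-2)), D(0)=1, D(1)=0.
D(2) = 1 x (0 + 1) = 1
D(3) = 2 x (1 + 0) = 2
D(4) = 3 x (2 + 1) = 9
D(5) = 4 x (9 + 2) = 44
D(6) = 5 x (44 + 9) = 265
D(7) = 6 x (265 + 44) = 1854
D(8) = 7 x (D(7) + D(6)) = 7 x (1854 + 265)

Final answer: D(8) = 14833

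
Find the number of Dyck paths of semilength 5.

Total monotonic paths to (5,5): C(10,5) = 252.
Reflecting each bad path at its first crossing gives a bijection with paths to (4,6): C(10,6) = 210.
Valid Dyck paths: 252 - 210.
(This is the Catalan number C_{5}.)

Final answer: C_{5} = 42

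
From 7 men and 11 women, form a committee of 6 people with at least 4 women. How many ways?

Sum over valid woman counts:
C(11,4)C(7,2) = 6930
C(11,5)C(7,1) = 3234
C(11,6)C(7,0) = 462
Total: 6930 + 3234 + 462.

Final answer: 10626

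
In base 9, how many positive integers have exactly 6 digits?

In base 9, the leading digit has 8 choices (1..8); each of the remaining 5 digits has 9 choices.
Total: 8 x 9^5.

Final answer: 472392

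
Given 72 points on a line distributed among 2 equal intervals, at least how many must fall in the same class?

By pigeonhole with 72 objects and 2 categories: ceiling(72/2).

Final answer: 36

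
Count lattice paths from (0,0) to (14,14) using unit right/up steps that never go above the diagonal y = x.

Total monotonic paths to (14,14): C(28,14) = 40116600.
Reflecting each bad path at its first crossing gives a bijection with paths to (13,15): C(28,15) = 37442160.
Valid Dyck paths: 40116600 - 37442160.
(Check: C(28,14) - C(28,15) = C(28,14)/15, the Catalan number C_{14}.)

Final answer: C_{14} = 2674440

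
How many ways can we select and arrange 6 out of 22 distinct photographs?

P(22,6) = 22!/(22-6)! = 22!/16!.

Final answer: P(22,6) = 53721360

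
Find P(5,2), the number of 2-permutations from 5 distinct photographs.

P(5,2) = 5!/(5-2)! = 5!/3!.

Final answer: P(5,2) = 20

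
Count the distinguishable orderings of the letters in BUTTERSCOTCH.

Letters (B:1, C:2, E:1, H:1, O:1, R:1, S:1, T:3, U:1). Total letters: 12.
Permutations = 12!/(3! x 2!).

Final answer: 39916800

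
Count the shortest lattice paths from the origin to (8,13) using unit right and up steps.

Each path has 8 right steps and 13 up steps in some order (21 steps total).
Choose which 13 of the 21 steps are up: C(21,13).

Final answer: C(21,13) = 203490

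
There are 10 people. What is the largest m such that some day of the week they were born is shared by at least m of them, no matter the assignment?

There are 7 possible values for day of the week they were born. With 10 people and 7 categories, by pigeonhole: ceiling(10/7).

Final answer: 2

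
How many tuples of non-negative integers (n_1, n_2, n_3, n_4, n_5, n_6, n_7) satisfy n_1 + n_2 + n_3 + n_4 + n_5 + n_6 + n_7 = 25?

Stars and bars with 25 stars and 6 bars:
C(25+7-1, 7-1) = C(31,6).

Final answer: C(31,6) = 736281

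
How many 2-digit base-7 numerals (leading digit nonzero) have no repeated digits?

The leading digit has 6 choices (anything but zero); the next has 6 (anything but the first), then 5, and so on, one fewer each time.
Total: 6 x 6.

Final answer: 36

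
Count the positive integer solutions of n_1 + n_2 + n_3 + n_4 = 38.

Substitute n'_i = n_i - 1 (so n'_i >= 0). Then sum n'_i = 38 - 4 = 34.
Stars and bars: C(34+4-1, 4-1) = C(37,3).

Final answer: C(37,3) = 7770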